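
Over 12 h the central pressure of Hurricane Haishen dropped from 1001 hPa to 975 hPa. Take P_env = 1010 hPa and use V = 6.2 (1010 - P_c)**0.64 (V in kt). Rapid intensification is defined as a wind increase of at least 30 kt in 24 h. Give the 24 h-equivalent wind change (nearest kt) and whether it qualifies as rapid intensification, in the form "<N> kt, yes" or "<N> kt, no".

V₁: ΔP = 9, V ≈ 6.2 × 9^0.64 ≈ 25.30 kt.
V₂: ΔP = 35, V ≈ 6.2 × 35^0.64 ≈ 60.34 kt.
ΔV over 12 h = 35.04 kt → 24 h equivalent = 35.04 × 24/12 ≈ 70.08 kt.
70 kt ≥ 30 kt ⇒ rapid intensification.

70 kt, yes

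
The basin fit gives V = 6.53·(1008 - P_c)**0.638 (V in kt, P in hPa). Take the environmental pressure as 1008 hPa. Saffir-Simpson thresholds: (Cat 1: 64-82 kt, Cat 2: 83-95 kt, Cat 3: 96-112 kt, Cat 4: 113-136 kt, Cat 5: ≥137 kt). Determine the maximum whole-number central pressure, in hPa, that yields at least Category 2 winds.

Category 2 begins at V = 83 kt.
Required ΔP = (83/6.53)^(1/0.638) = 12.711^1.567 ≈ 53.79 hPa.
P_c ≤ 1008 − 53.79 = 954.21, so the highest integer P_c is 954 hPa.

954 hPa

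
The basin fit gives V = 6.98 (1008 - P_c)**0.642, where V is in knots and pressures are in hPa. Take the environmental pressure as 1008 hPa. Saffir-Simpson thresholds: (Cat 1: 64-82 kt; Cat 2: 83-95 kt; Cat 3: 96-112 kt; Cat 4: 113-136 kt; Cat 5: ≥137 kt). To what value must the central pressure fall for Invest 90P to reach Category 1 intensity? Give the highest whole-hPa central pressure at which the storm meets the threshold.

Category 1 begins at V = 64 kt.
Required ΔP = (64/6.98)^(1/0.642) = 9.169^1.558 ≈ 31.55 hPa.
P_c ≤ 1008 − 31.55 = 976.45, so the highest integer P_c is 976 hPa.

976 hPa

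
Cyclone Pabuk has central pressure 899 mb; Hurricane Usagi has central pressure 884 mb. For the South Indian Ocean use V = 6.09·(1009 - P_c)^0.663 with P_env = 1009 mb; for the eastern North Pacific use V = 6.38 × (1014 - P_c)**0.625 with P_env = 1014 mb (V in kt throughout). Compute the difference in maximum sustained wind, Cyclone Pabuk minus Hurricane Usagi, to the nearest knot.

4 kt

Cyclone Pabuk: ΔP = 110; V ≈ 6.09 × 110^0.663 ≈ 137.42 kt.
Hurricane Usagi: ΔP = 130; V ≈ 6.38 × 130^0.625 ≈ 133.67 kt.
Difference ≈ 137.42 − 133.67 = 3.75 → 4 kt.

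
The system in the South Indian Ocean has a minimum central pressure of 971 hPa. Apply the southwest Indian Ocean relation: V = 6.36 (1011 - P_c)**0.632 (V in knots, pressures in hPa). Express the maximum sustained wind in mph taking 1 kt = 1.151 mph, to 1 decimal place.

ΔP = 1011 − 971 = 40 hPa.
V ≈ 6.36 × 40^0.632 = 6.36 × 10.292 ≈ 65.457 kt.
65.457 × 1.151 ≈ 75.34 mph → 75.3 mph.

75.3 mph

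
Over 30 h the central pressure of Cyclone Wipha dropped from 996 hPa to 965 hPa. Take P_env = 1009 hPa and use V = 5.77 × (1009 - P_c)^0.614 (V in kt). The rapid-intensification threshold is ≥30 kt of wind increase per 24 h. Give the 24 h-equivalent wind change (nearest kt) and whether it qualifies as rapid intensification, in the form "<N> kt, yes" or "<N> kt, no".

25 kt, no

V₁: ΔP = 13, V ≈ 5.77 × 13^0.614 ≈ 27.87 kt.
V₂: ΔP = 44, V ≈ 5.77 × 44^0.614 ≈ 58.92 kt.
ΔV over 30 h = 31.05 kt → 24 h equivalent = 31.05 × 24/30 ≈ 24.84 kt.
25 kt < 30 kt ⇒ not rapid intensification.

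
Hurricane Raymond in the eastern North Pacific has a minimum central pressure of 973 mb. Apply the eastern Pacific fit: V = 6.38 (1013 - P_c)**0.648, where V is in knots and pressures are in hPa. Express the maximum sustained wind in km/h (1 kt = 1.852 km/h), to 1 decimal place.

ΔP = 1013 − 973 = 40 mb.
V ≈ 6.38 × 40^0.648 = 6.38 × 10.918 ≈ 69.656 kt.
69.656 × 1.852 ≈ 129.00 km/h → 129.0 km/h.

129.0 km/h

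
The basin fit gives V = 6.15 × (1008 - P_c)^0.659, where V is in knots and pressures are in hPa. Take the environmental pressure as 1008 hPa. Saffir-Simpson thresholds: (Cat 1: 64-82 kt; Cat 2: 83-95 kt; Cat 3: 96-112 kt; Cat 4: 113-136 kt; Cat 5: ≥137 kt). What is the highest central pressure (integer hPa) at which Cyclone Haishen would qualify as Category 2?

956 hPa

Category 2 begins at V = 83 kt.
Required ΔP = (83/6.15)^(1/0.659) = 13.496^1.517 ≈ 51.88 hPa.
P_c ≤ 1008 − 51.88 = 956.12, so the highest integer P_c is 956 hPa.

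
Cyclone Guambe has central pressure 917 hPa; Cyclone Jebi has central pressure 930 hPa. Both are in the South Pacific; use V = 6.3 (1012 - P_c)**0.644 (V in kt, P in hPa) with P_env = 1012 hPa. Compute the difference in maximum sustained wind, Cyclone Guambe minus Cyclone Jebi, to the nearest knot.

Cyclone Guambe: ΔP = 95; V ≈ 6.3 × 95^0.644 ≈ 118.30 kt.
Cyclone Jebi: ΔP = 82; V ≈ 6.3 × 82^0.644 ≈ 107.61 kt.
Difference ≈ 118.30 − 107.61 = 10.69 → 11 kt.

11 kt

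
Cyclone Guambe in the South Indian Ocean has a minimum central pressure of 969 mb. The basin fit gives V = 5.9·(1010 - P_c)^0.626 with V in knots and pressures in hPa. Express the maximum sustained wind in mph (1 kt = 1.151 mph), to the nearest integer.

ΔP = 1010 − 969 = 41 mb.
V ≈ 5.9 × 41^0.626 = 5.9 × 10.224 ≈ 60.319 kt.
60.319 × 1.151 ≈ 69.43 mph → 69 mph.

69 mph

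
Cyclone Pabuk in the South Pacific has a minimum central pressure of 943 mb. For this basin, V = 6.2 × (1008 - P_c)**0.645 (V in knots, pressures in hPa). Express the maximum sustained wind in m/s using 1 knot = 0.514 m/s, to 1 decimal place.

ΔP = 1008 − 943 = 65 mb.
V ≈ 6.2 × 65^0.645 = 6.2 × 14.768 ≈ 91.563 kt.
91.563 × 0.514 ≈ 47.06 m/s → 47.1 m/s.

47.1 m/s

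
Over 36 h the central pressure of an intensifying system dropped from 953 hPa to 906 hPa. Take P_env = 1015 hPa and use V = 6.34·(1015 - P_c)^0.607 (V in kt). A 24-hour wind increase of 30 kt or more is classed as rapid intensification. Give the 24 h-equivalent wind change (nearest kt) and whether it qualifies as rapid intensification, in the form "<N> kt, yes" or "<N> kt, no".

21 kt, no

V₁: ΔP = 62, V ≈ 6.34 × 62^0.607 ≈ 77.64 kt.
V₂: ΔP = 109, V ≈ 6.34 × 109^0.607 ≈ 109.35 kt.
ΔV over 36 h = 31.71 kt → 24 h equivalent = 31.71 × 24/36 ≈ 21.14 kt.
21 kt < 30 kt ⇒ not rapid intensification.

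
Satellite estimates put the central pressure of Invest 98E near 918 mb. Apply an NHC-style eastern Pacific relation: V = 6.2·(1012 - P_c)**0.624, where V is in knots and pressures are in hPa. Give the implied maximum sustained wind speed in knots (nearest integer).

ΔP = 1012 − 918 = 94 mb.
94^0.624 ≈ 17.031.
V ≈ 6.2 × 17.031 ≈ 105.6 kt.

106 kt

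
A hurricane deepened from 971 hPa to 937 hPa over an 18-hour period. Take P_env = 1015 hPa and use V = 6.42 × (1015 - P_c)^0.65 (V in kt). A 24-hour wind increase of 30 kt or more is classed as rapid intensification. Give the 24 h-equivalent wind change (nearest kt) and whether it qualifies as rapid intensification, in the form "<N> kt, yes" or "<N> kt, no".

45 kt, yes

V₁: ΔP = 44, V ≈ 6.42 × 44^0.65 ≈ 75.12 kt.
V₂: ΔP = 78, V ≈ 6.42 × 78^0.65 ≈ 108.99 kt.
ΔV over 18 h = 33.87 kt → 24 h equivalent = 33.87 × 24/18 ≈ 45.16 kt.
45 kt ≥ 30 kt ⇒ rapid intensification.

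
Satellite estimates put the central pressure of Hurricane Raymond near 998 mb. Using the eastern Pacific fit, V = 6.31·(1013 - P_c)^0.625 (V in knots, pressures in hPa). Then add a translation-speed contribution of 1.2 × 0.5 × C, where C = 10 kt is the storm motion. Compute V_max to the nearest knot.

40 kt

ΔP = 1013 − 998 = 15 mb.
15^0.625 ≈ 5.433.
V ≈ 6.31 × 5.433 ≈ 34.3 kt.
Translation term: 1.2 × 0.5 × 10 = 6 kt.
Corrected V ≈ 40.3 kt → 40 kt.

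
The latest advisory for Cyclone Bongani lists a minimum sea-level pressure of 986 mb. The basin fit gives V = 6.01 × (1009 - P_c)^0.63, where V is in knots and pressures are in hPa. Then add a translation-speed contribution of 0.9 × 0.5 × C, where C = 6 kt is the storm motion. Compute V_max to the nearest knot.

ΔP = 1009 − 986 = 23 mb.
23^0.63 ≈ 7.209.
V ≈ 6.01 × 7.209 ≈ 43.3 kt.
Translation term: 0.9 × 0.5 × 6 = 2.7 kt.
Corrected V ≈ 46 kt → 46 kt.

46 kt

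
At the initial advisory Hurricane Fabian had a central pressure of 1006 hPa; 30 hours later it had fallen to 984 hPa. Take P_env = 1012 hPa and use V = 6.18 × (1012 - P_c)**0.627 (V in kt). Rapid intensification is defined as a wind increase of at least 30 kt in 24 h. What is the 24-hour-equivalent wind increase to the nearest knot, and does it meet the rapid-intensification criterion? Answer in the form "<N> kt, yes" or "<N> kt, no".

25 kt, no

V₁: ΔP = 6, V ≈ 6.18 × 6^0.627 ≈ 19.01 kt.
V₂: ΔP = 28, V ≈ 6.18 × 28^0.627 ≈ 49.93 kt.
ΔV over 30 h = 30.92 kt → 24 h equivalent = 30.92 × 24/30 ≈ 24.74 kt.
25 kt < 30 kt ⇒ not rapid intensification.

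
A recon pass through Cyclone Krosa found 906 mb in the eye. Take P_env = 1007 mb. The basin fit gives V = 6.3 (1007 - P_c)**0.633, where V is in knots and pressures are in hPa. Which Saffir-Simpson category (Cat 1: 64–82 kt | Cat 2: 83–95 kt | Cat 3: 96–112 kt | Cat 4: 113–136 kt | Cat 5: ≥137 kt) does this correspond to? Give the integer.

ΔP = 1007 − 906 = 101 mb.
V ≈ 6.3 × 101^0.633 = 6.3 × 18.57 ≈ 117 kt.
117 kt falls in the Category 4 band.

4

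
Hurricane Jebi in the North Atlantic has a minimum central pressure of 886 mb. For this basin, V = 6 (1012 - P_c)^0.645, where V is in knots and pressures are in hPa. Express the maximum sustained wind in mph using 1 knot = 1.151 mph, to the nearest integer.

156 mph

ΔP = 1012 − 886 = 126 mb.
V ≈ 6 × 126^0.645 = 6 × 22.633 ≈ 135.797 kt.
135.797 × 1.151 ≈ 156.30 mph → 156 mph.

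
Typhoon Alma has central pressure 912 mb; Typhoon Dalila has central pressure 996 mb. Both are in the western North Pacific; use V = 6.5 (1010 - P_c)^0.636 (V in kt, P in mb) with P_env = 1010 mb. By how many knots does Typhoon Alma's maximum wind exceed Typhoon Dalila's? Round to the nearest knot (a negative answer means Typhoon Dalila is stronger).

85 kt

Typhoon Alma: ΔP = 98; V ≈ 6.5 × 98^0.636 ≈ 120.04 kt.
Typhoon Dalila: ΔP = 14; V ≈ 6.5 × 14^0.636 ≈ 34.82 kt.
Difference ≈ 120.04 − 34.82 = 85.22 → 85 kt.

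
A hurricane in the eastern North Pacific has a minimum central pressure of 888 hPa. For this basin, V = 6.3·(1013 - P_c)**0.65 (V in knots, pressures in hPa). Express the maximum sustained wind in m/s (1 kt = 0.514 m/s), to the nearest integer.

75 m/s

ΔP = 1013 − 888 = 125 hPa.
V ≈ 6.3 × 125^0.65 = 6.3 × 23.067 ≈ 145.322 kt.
145.322 × 0.514 ≈ 74.70 m/s → 75 m/s.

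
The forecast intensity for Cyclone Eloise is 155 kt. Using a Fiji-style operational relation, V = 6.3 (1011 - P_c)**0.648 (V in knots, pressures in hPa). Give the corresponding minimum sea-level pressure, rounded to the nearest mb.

871 mb

ΔP = (V / 6.3)^(1/0.648) = (155/6.3)^1.543.
155/6.3 = 24.603; 24.603^1.543 ≈ 140.15 mb.
P_c = 1011 − 140.15 = 870.85 ≈ 871 mb.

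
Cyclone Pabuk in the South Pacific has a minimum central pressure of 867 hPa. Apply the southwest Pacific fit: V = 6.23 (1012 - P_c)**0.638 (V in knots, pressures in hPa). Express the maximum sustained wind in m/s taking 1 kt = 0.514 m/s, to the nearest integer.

77 m/s

ΔP = 1012 − 867 = 145 hPa.
V ≈ 6.23 × 145^0.638 = 6.23 × 23.931 ≈ 149.087 kt.
149.087 × 0.514 ≈ 76.63 m/s → 77 m/s.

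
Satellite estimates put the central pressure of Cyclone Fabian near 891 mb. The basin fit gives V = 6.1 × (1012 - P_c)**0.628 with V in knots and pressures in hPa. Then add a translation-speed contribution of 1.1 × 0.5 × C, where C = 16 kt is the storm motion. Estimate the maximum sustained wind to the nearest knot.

ΔP = 1012 − 891 = 121 mb.
121^0.628 ≈ 20.323.
V ≈ 6.1 × 20.323 ≈ 124.0 kt.
Translation term: 1.1 × 0.5 × 16 = 8.8 kt.
Corrected V ≈ 132.8 kt → 133 kt.

133 kt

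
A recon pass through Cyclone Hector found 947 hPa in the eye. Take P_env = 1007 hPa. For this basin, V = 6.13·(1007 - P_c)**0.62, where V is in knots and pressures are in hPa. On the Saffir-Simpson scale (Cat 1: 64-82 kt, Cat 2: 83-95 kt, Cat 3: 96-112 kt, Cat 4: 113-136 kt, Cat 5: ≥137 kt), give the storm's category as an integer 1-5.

ΔP = 1007 − 947 = 60 hPa.
V ≈ 6.13 × 60^0.62 = 6.13 × 12.66 ≈ 78 kt.
78 kt falls in the Category 1 band.

1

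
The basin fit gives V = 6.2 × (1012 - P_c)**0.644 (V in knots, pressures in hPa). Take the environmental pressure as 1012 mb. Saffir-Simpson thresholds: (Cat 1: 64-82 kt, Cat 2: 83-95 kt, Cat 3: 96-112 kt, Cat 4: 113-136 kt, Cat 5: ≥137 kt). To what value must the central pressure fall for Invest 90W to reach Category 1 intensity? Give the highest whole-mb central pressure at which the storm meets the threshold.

974 mb

Category 1 begins at V = 64 kt.
Required ΔP = (64/6.2)^(1/0.644) = 10.323^1.553 ≈ 37.52 mb.
P_c ≤ 1012 − 37.52 = 974.48, so the highest integer P_c is 974 mb.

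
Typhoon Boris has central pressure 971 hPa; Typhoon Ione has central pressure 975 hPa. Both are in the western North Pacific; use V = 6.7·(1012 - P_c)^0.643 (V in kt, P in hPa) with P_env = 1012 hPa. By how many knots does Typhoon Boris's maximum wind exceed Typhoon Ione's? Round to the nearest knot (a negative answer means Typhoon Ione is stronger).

Typhoon Boris: ΔP = 41; V ≈ 6.7 × 41^0.643 ≈ 72.96 kt.
Typhoon Ione: ΔP = 37; V ≈ 6.7 × 37^0.643 ≈ 68.30 kt.
Difference ≈ 72.96 − 68.30 = 4.66 → 5 kt.

5 kt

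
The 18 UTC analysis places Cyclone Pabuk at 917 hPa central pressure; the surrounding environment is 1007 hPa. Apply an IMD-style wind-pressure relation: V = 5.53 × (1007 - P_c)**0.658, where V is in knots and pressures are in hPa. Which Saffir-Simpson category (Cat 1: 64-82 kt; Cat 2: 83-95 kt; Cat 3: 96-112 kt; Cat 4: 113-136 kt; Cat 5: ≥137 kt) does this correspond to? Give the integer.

ΔP = 1007 − 917 = 90 hPa.
V ≈ 5.53 × 90^0.658 = 5.53 × 19.31 ≈ 107 kt.
107 kt falls in the Category 3 band.

3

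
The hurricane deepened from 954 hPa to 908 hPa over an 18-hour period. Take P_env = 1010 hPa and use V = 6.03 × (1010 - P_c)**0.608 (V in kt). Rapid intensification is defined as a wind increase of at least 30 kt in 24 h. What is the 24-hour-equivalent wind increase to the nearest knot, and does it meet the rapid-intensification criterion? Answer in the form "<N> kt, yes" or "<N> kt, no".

V₁: ΔP = 56, V ≈ 6.03 × 56^0.608 ≈ 69.70 kt.
V₂: ΔP = 102, V ≈ 6.03 × 102^0.608 ≈ 100.36 kt.
ΔV over 18 h = 30.66 kt → 24 h equivalent = 30.66 × 24/18 ≈ 40.88 kt.
41 kt ≥ 30 kt ⇒ rapid intensification.

41 kt, yes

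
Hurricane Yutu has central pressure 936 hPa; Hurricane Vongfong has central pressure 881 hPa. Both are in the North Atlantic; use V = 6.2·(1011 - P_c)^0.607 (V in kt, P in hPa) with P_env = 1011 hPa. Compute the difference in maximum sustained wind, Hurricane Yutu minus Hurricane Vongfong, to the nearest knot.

-34 kt

Hurricane Yutu: ΔP = 75; V ≈ 6.2 × 75^0.607 ≈ 85.22 kt.
Hurricane Vongfong: ΔP = 130; V ≈ 6.2 × 130^0.607 ≈ 119.00 kt.
Difference ≈ 85.22 − 119.00 = -33.78 → -34 kt.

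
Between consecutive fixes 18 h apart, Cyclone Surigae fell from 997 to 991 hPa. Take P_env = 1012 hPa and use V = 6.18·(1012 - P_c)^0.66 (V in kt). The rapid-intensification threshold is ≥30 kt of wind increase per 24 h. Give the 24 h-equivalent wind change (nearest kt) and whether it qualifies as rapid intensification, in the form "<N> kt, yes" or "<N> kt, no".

12 kt, no

V₁: ΔP = 15, V ≈ 6.18 × 15^0.66 ≈ 36.92 kt.
V₂: ΔP = 21, V ≈ 6.18 × 21^0.66 ≈ 46.09 kt.
ΔV over 18 h = 9.17 kt → 24 h equivalent = 9.17 × 24/18 ≈ 12.23 kt.
12 kt < 30 kt ⇒ not rapid intensification.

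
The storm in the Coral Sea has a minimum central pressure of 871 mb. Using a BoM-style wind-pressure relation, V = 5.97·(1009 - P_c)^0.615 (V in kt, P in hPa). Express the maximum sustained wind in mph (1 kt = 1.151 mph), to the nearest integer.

142 mph

ΔP = 1009 − 871 = 138 mb.
V ≈ 5.97 × 138^0.615 = 5.97 × 20.703 ≈ 123.595 kt.
123.595 × 1.151 ≈ 142.26 mph → 142 mph.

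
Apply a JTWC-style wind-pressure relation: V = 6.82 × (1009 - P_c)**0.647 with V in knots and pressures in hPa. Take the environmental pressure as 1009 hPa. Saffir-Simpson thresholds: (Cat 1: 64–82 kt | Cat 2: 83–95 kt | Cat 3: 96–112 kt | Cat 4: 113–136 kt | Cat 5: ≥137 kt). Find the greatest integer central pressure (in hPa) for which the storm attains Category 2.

961 hPa

Category 2 begins at V = 83 kt.
Required ΔP = (83/6.82)^(1/0.647) = 12.170^1.546 ≈ 47.58 hPa.
P_c ≤ 1009 − 47.58 = 961.42, so the highest integer P_c is 961 hPa.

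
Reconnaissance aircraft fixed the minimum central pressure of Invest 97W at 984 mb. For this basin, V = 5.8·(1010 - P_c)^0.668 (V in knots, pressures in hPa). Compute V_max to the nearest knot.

ΔP = 1010 − 984 = 26 mb.
26^0.668 ≈ 8.815.
V ≈ 5.8 × 8.815 ≈ 51.1 kt.

51 kt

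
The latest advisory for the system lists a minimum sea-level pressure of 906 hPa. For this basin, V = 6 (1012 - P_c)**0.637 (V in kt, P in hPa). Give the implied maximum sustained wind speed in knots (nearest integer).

ΔP = 1012 − 906 = 106 hPa.
106^0.637 ≈ 19.504.
V ≈ 6 × 19.504 ≈ 117.0 kt.

117 kt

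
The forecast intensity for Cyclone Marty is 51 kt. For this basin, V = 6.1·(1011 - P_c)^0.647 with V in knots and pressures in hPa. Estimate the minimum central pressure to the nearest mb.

984 mb

ΔP = (V / 6.1)^(1/0.647) = (51/6.1)^1.546.
51/6.1 = 8.361; 8.361^1.546 ≈ 26.63 mb.
P_c = 1011 − 26.63 = 984.37 ≈ 984 mb.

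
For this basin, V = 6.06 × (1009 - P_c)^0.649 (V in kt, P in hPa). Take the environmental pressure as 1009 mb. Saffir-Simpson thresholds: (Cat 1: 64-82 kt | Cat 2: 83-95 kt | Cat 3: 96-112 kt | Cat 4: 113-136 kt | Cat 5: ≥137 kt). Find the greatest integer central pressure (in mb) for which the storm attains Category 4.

Category 4 begins at V = 113 kt.
Required ΔP = (113/6.06)^(1/0.649) = 18.647^1.541 ≈ 90.74 mb.
P_c ≤ 1009 − 90.74 = 918.26, so the highest integer P_c is 918 mb.

918 mb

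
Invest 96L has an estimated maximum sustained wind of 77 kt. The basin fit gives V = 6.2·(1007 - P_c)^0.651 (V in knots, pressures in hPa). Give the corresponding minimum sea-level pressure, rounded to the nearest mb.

ΔP = (V / 6.2)^(1/0.651) = (77/6.2)^1.536.
77/6.2 = 12.419; 12.419^1.536 ≈ 47.93 mb.
P_c = 1007 − 47.93 = 959.07 ≈ 959 mb.

959 mb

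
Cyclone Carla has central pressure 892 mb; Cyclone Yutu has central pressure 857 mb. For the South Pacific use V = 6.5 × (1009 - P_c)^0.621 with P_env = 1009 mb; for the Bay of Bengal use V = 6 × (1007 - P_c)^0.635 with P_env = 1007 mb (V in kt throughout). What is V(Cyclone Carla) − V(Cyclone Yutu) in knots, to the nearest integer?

Cyclone Carla: ΔP = 117; V ≈ 6.5 × 117^0.621 ≈ 125.10 kt.
Cyclone Yutu: ΔP = 150; V ≈ 6 × 150^0.635 ≈ 144.53 kt.
Difference ≈ 125.10 − 144.53 = -19.43 → -19 kt.

-19 kt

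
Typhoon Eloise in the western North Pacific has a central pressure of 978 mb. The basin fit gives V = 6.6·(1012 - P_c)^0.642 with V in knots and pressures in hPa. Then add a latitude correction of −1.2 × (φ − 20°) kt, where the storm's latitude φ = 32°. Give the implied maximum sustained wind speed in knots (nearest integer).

ΔP = 1012 − 978 = 34 mb.
34^0.642 ≈ 9.621.
V ≈ 6.6 × 9.621 ≈ 63.5 kt.
Latitude correction: −1.2 × (32 − 20) = -14.4 kt.
Corrected V ≈ 49.1 kt → 49 kt.

49 kt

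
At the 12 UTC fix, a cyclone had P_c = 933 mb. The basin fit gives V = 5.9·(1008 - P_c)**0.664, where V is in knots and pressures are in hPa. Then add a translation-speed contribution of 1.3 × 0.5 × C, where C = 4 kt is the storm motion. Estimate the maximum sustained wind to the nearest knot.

ΔP = 1008 − 933 = 75 mb.
75^0.664 ≈ 17.581.
V ≈ 5.9 × 17.581 ≈ 103.7 kt.
Translation term: 1.3 × 0.5 × 4 = 2.6 kt.
Corrected V ≈ 106.3 kt → 106 kt.

106 kt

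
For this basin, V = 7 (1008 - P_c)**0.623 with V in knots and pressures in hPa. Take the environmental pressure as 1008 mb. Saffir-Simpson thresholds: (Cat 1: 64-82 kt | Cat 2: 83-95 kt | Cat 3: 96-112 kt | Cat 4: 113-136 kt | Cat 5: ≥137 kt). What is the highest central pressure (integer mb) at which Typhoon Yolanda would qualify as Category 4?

Category 4 begins at V = 113 kt.
Required ΔP = (113/7)^(1/0.623) = 16.143^1.605 ≈ 86.89 mb.
P_c ≤ 1008 − 86.89 = 921.11, so the highest integer P_c is 921 mb.

921 mb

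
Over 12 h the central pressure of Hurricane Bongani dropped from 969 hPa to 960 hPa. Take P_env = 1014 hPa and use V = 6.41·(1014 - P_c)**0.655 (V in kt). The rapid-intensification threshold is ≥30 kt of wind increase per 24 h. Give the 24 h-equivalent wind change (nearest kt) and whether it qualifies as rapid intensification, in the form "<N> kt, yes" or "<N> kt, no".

20 kt, no

V₁: ΔP = 45, V ≈ 6.41 × 45^0.655 ≈ 77.57 kt.
V₂: ΔP = 54, V ≈ 6.41 × 54^0.655 ≈ 87.41 kt.
ΔV over 12 h = 9.84 kt → 24 h equivalent = 9.84 × 24/12 ≈ 19.68 kt.
20 kt < 30 kt ⇒ not rapid intensification.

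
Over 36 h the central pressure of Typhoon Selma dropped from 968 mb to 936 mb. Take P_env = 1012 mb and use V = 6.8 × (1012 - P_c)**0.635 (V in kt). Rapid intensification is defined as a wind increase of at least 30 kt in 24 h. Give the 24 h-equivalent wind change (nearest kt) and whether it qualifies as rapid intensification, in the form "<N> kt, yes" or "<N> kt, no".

21 kt, no

V₁: ΔP = 44, V ≈ 6.8 × 44^0.635 ≈ 75.18 kt.
V₂: ΔP = 76, V ≈ 6.8 × 76^0.635 ≈ 106.37 kt.
ΔV over 36 h = 31.19 kt → 24 h equivalent = 31.19 × 24/36 ≈ 20.79 kt.
21 kt < 30 kt ⇒ not rapid intensification.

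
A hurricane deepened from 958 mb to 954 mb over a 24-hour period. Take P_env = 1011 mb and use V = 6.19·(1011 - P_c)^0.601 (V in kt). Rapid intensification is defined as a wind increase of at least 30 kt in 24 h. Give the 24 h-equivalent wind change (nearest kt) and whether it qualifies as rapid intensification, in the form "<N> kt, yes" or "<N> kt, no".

V₁: ΔP = 53, V ≈ 6.19 × 53^0.601 ≈ 67.29 kt.
V₂: ΔP = 57, V ≈ 6.19 × 57^0.601 ≈ 70.30 kt.
ΔV over 24 h = 3.01 kt → 24 h equivalent = 3.01 × 24/24 ≈ 3.01 kt.
3 kt < 30 kt ⇒ not rapid intensification.

3 kt, no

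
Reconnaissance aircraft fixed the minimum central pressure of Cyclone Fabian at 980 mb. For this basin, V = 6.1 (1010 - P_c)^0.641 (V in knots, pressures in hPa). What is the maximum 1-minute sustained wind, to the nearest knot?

54 kt

ΔP = 1010 − 980 = 30 mb.
30^0.641 ≈ 8.848.
V ≈ 6.1 × 8.848 ≈ 54.0 kt.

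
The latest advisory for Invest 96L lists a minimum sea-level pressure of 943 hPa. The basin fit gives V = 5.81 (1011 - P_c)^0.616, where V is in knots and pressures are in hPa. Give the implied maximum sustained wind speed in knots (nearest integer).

78 kt

ΔP = 1011 − 943 = 68 hPa.
68^0.616 ≈ 13.453.
V ≈ 5.81 × 13.453 ≈ 78.2 kt.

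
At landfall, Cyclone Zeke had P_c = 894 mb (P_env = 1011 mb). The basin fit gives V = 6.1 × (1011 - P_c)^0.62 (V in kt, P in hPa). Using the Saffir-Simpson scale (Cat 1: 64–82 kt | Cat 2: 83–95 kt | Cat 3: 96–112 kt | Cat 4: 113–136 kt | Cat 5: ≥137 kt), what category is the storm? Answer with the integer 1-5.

4

ΔP = 1011 − 894 = 117 mb.
V ≈ 6.1 × 117^0.62 = 6.1 × 19.15 ≈ 117 kt.
117 kt falls in the Category 4 band.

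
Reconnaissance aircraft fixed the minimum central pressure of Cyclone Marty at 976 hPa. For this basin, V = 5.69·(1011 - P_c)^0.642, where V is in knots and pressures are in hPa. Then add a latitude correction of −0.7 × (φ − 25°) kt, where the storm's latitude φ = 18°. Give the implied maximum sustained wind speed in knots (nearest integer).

61 kt

ΔP = 1011 − 976 = 35 hPa.
35^0.642 ≈ 9.801.
V ≈ 5.69 × 9.801 ≈ 55.8 kt.
Latitude correction: −0.7 × (18 − 25) = 4.9 kt.
Corrected V ≈ 60.7 kt → 61 kt.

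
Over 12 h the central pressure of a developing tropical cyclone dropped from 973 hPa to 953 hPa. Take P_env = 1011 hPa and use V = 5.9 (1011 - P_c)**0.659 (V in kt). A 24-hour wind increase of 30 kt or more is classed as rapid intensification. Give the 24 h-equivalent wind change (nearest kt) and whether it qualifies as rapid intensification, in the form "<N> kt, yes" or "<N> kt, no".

42 kt, yes

V₁: ΔP = 38, V ≈ 5.9 × 38^0.659 ≈ 64.85 kt.
V₂: ΔP = 58, V ≈ 5.9 × 58^0.659 ≈ 85.69 kt.
ΔV over 12 h = 20.84 kt → 24 h equivalent = 20.84 × 24/12 ≈ 41.68 kt.
42 kt ≥ 30 kt ⇒ rapid intensification.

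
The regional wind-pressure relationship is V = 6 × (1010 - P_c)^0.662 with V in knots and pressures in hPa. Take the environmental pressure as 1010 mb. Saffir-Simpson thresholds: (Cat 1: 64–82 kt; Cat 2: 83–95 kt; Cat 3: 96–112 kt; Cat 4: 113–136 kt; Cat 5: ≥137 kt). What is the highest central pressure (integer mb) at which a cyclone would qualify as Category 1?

Category 1 begins at V = 64 kt.
Required ΔP = (64/6)^(1/0.662) = 10.667^1.511 ≈ 35.72 mb.
P_c ≤ 1010 − 35.72 = 974.28, so the highest integer P_c is 974 mb.

974 mb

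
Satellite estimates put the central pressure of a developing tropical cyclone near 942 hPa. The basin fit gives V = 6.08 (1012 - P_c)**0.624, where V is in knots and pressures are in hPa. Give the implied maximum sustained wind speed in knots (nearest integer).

86 kt

ΔP = 1012 − 942 = 70 hPa.
70^0.624 ≈ 14.169.
V ≈ 6.08 × 14.169 ≈ 86.1 kt.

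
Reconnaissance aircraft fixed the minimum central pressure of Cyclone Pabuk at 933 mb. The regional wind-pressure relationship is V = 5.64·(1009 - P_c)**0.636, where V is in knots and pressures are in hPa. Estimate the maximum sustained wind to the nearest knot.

ΔP = 1009 − 933 = 76 mb.
76^0.636 ≈ 15.711.
V ≈ 5.64 × 15.711 ≈ 88.6 kt.

89 kt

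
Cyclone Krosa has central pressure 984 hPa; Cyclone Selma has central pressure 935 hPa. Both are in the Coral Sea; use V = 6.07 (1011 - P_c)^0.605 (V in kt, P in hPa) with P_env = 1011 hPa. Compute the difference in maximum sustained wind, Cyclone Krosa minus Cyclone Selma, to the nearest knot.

Cyclone Krosa: ΔP = 27; V ≈ 6.07 × 27^0.605 ≈ 44.58 kt.
Cyclone Selma: ΔP = 76; V ≈ 6.07 × 76^0.605 ≈ 83.38 kt.
Difference ≈ 44.58 − 83.38 = -38.80 → -39 kt.

-39 kt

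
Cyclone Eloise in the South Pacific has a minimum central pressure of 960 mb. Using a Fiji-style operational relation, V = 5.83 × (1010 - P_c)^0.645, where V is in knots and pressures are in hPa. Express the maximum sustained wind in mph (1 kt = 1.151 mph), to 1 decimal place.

83.7 mph

ΔP = 1010 − 960 = 50 mb.
V ≈ 5.83 × 50^0.645 = 5.83 × 12.469 ≈ 72.695 kt.
72.695 × 1.151 ≈ 83.67 mph → 83.7 mph.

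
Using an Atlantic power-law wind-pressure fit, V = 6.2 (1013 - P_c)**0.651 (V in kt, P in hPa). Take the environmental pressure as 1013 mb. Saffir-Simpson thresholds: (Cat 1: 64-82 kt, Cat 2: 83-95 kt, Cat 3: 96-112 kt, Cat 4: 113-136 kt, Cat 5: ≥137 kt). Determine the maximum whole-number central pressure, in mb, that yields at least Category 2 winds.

Category 2 begins at V = 83 kt.
Required ΔP = (83/6.2)^(1/0.651) = 13.387^1.536 ≈ 53.79 mb.
P_c ≤ 1013 − 53.79 = 959.21, so the highest integer P_c is 959 mb.

959 mb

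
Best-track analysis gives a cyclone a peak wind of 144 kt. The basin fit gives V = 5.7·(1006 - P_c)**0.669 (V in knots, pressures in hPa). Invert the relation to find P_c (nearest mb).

881 mb

ΔP = (V / 5.7)^(1/0.669) = (144/5.7)^1.495.
144/5.7 = 25.263; 25.263^1.495 ≈ 124.85 mb.
P_c = 1006 − 124.85 = 881.15 ≈ 881 mb.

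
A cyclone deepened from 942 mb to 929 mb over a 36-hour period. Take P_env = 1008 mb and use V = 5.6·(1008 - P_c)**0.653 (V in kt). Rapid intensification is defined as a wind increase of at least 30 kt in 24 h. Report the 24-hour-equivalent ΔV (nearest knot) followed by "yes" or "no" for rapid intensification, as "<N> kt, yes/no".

7 kt, no

V₁: ΔP = 66, V ≈ 5.6 × 66^0.653 ≈ 86.37 kt.
V₂: ΔP = 79, V ≈ 5.6 × 79^0.653 ≈ 97.13 kt.
ΔV over 36 h = 10.76 kt → 24 h equivalent = 10.76 × 24/36 ≈ 7.17 kt.
7 kt < 30 kt ⇒ not rapid intensification.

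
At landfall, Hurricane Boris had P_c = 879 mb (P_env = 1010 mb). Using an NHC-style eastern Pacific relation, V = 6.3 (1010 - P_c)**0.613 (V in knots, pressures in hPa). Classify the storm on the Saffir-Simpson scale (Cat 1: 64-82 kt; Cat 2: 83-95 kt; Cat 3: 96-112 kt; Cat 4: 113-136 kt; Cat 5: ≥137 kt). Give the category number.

ΔP = 1010 − 879 = 131 mb.
V ≈ 6.3 × 131^0.613 = 6.3 × 19.86 ≈ 125 kt.
125 kt falls in the Category 4 band.

4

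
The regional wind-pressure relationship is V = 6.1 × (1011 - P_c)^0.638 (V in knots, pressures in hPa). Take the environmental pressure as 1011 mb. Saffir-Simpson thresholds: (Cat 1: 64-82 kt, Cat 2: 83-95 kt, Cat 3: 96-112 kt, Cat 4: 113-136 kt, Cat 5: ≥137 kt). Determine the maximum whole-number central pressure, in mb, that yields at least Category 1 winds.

971 mb

Category 1 begins at V = 64 kt.
Required ΔP = (64/6.1)^(1/0.638) = 10.492^1.567 ≈ 39.82 mb.
P_c ≤ 1011 − 39.82 = 971.18, so the highest integer P_c is 971 mb.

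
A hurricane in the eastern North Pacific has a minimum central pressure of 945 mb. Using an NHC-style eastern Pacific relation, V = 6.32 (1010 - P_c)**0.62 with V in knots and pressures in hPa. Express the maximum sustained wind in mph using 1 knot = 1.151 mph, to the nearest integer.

97 mph

ΔP = 1010 − 945 = 65 mb.
V ≈ 6.32 × 65^0.62 = 6.32 × 13.305 ≈ 84.086 kt.
84.086 × 1.151 ≈ 96.78 mph → 97 mph.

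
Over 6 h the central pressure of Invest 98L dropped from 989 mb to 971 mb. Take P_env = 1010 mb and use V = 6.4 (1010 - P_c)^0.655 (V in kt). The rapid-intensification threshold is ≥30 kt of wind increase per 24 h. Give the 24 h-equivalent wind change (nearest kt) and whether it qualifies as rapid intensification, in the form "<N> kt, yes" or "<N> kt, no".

94 kt, yes

V₁: ΔP = 21, V ≈ 6.4 × 21^0.655 ≈ 47.01 kt.
V₂: ΔP = 39, V ≈ 6.4 × 39^0.655 ≈ 70.52 kt.
ΔV over 6 h = 23.51 kt → 24 h equivalent = 23.51 × 24/6 ≈ 94.04 kt.
94 kt ≥ 30 kt ⇒ rapid intensification.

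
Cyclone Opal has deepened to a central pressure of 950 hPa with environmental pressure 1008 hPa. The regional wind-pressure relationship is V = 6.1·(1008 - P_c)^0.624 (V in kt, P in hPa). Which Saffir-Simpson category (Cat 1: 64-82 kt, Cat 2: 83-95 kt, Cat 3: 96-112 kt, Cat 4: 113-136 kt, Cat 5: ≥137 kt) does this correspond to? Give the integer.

1

ΔP = 1008 − 950 = 58 hPa.
V ≈ 6.1 × 58^0.624 = 6.1 × 12.60 ≈ 77 kt.
77 kt falls in the Category 1 band.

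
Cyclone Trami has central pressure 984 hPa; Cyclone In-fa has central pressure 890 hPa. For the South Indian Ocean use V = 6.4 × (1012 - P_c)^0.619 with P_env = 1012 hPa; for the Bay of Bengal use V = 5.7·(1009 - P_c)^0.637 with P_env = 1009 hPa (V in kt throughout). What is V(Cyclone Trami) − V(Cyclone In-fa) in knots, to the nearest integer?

Cyclone Trami: ΔP = 28; V ≈ 6.4 × 28^0.619 ≈ 50.35 kt.
Cyclone In-fa: ΔP = 119; V ≈ 5.7 × 119^0.637 ≈ 119.67 kt.
Difference ≈ 50.35 − 119.67 = -69.32 → -69 kt.

-69 kt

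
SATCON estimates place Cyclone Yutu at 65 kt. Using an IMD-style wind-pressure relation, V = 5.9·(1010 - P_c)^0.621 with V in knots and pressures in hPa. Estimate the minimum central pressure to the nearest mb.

ΔP = (V / 5.9)^(1/0.621) = (65/5.9)^1.610.
65/5.9 = 11.017; 11.017^1.610 ≈ 47.65 mb.
P_c = 1010 − 47.65 = 962.35 ≈ 962 mb.

962 mb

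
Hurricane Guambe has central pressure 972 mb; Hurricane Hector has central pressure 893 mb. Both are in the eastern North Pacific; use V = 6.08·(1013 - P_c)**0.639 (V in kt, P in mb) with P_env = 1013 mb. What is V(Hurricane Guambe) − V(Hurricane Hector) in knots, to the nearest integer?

-64 kt

Hurricane Guambe: ΔP = 41; V ≈ 6.08 × 41^0.639 ≈ 65.23 kt.
Hurricane Hector: ΔP = 120; V ≈ 6.08 × 120^0.639 ≈ 129.57 kt.
Difference ≈ 65.23 − 129.57 = -64.34 → -64 kt.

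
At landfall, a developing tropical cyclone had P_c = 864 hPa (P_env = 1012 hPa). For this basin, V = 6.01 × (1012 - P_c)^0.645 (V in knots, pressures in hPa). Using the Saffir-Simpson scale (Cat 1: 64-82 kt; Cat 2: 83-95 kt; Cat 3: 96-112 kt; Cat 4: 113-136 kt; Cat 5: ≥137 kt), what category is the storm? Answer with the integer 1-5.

ΔP = 1012 − 864 = 148 hPa.
V ≈ 6.01 × 148^0.645 = 6.01 × 25.11 ≈ 151 kt.
151 kt falls in the Category 5 band.

5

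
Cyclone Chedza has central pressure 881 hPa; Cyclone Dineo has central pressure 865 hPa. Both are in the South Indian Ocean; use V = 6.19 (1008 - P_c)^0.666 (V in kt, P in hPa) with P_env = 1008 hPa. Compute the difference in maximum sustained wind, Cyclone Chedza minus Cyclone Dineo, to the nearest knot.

-13 kt

Cyclone Chedza: ΔP = 127; V ≈ 6.19 × 127^0.666 ≈ 155.89 kt.
Cyclone Dineo: ΔP = 143; V ≈ 6.19 × 143^0.666 ≈ 168.71 kt.
Difference ≈ 155.89 − 168.71 = -12.82 → -13 kt.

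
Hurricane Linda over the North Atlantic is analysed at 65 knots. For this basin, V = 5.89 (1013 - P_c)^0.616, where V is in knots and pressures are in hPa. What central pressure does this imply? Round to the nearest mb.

964 mb

ΔP = (V / 5.89)^(1/0.616) = (65/5.89)^1.623.
65/5.89 = 11.036; 11.036^1.623 ≈ 49.30 mb.
P_c = 1013 − 49.30 = 963.70 ≈ 964 mb.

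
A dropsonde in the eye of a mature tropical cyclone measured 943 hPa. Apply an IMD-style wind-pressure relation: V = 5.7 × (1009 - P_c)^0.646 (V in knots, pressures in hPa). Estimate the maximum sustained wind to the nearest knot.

85 kt

ΔP = 1009 − 943 = 66 hPa.
66^0.646 ≈ 14.977.
V ≈ 5.7 × 14.977 ≈ 85.4 kt.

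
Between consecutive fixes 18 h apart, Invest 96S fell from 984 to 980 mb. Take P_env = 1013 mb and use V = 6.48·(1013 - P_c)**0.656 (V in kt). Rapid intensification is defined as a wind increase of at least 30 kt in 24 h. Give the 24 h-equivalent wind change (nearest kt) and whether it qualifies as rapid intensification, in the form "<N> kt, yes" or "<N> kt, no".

V₁: ΔP = 29, V ≈ 6.48 × 29^0.656 ≈ 59.01 kt.
V₂: ΔP = 33, V ≈ 6.48 × 33^0.656 ≈ 64.23 kt.
ΔV over 18 h = 5.22 kt → 24 h equivalent = 5.22 × 24/18 ≈ 6.96 kt.
7 kt < 30 kt ⇒ not rapid intensification.

7 kt, no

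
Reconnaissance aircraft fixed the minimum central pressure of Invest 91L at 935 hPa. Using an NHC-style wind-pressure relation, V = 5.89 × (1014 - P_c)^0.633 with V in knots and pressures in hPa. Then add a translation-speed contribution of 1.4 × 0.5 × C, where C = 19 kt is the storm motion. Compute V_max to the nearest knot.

107 kt

ΔP = 1014 − 935 = 79 hPa.
79^0.633 ≈ 15.893.
V ≈ 5.89 × 15.893 ≈ 93.6 kt.
Translation term: 1.4 × 0.5 × 19 = 13.3 kt.
Corrected V ≈ 106.9 kt → 107 kt.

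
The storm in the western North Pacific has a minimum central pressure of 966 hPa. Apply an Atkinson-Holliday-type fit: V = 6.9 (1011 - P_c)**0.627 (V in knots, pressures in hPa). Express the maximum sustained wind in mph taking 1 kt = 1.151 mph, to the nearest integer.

86 mph

ΔP = 1011 − 966 = 45 hPa.
V ≈ 6.9 × 45^0.627 = 6.9 × 10.878 ≈ 75.061 kt.
75.061 × 1.151 ≈ 86.40 mph → 86 mph.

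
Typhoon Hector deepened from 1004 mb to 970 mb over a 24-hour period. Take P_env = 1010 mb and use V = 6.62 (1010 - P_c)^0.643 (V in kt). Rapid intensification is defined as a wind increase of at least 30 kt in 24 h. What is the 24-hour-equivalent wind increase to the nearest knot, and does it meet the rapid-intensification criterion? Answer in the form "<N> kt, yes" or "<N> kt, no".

50 kt, yes

V₁: ΔP = 6, V ≈ 6.62 × 6^0.643 ≈ 20.95 kt.
V₂: ΔP = 40, V ≈ 6.62 × 40^0.643 ≈ 70.95 kt.
ΔV over 24 h = 50.00 kt → 24 h equivalent = 50.00 × 24/24 ≈ 50.00 kt.
50 kt ≥ 30 kt ⇒ rapid intensification.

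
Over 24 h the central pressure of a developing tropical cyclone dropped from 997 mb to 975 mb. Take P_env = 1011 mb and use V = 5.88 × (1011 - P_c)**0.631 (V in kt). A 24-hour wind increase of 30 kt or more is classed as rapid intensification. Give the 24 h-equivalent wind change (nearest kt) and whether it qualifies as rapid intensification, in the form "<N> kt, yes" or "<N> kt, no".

25 kt, no

V₁: ΔP = 14, V ≈ 5.88 × 14^0.631 ≈ 31.09 kt.
V₂: ΔP = 36, V ≈ 5.88 × 36^0.631 ≈ 56.42 kt.
ΔV over 24 h = 25.33 kt → 24 h equivalent = 25.33 × 24/24 ≈ 25.33 kt.
25 kt < 30 kt ⇒ not rapid intensification.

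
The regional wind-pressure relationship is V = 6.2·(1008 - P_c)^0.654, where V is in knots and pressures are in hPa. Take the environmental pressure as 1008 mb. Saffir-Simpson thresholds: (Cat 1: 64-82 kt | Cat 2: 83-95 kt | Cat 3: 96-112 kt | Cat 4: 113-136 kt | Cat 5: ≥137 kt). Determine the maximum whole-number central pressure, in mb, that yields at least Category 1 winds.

Category 1 begins at V = 64 kt.
Required ΔP = (64/6.2)^(1/0.654) = 10.323^1.529 ≈ 35.49 mb.
P_c ≤ 1008 − 35.49 = 972.51, so the highest integer P_c is 972 mb.

972 mb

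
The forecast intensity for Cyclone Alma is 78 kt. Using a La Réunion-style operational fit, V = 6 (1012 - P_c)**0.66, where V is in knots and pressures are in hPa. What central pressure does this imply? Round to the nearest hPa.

ΔP = (V / 6)^(1/0.66) = (78/6)^1.515.
78/6 = 13.000; 13.000^1.515 ≈ 48.73 hPa.
P_c = 1012 − 48.73 = 963.27 ≈ 963 hPa.

963 hPa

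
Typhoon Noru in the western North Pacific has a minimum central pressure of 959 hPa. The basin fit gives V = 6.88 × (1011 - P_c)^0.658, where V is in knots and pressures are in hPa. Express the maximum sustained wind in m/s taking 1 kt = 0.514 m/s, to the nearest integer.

ΔP = 1011 − 959 = 52 hPa.
V ≈ 6.88 × 52^0.658 = 6.88 × 13.463 ≈ 92.623 kt.
92.623 × 0.514 ≈ 47.61 m/s → 48 m/s.

48 m/s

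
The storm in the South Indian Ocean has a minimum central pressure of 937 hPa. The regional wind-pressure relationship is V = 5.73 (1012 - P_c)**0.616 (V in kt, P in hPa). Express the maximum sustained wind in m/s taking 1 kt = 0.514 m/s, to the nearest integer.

ΔP = 1012 − 937 = 75 hPa.
V ≈ 5.73 × 75^0.616 = 5.73 × 14.290 ≈ 81.883 kt.
81.883 × 0.514 ≈ 42.09 m/s → 42 m/s.

42 m/s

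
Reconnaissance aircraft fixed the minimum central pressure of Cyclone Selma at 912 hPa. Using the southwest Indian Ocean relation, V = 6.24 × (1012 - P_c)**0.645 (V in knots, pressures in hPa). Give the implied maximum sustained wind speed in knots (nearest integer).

ΔP = 1012 − 912 = 100 hPa.
100^0.645 ≈ 19.498.
V ≈ 6.24 × 19.498 ≈ 121.7 kt.

122 kt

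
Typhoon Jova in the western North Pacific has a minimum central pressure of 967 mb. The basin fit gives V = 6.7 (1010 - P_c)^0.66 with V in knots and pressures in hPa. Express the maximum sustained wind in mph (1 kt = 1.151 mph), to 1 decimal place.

92.3 mph

ΔP = 1010 − 967 = 43 mb.
V ≈ 6.7 × 43^0.66 = 6.7 × 11.970 ≈ 80.198 kt.
80.198 × 1.151 ≈ 92.31 mph → 92.3 mph.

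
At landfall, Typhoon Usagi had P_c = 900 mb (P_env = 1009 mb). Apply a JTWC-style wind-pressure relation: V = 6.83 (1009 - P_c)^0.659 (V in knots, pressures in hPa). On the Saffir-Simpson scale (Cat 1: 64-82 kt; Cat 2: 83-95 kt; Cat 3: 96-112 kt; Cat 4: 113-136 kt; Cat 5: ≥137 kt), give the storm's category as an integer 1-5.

ΔP = 1009 − 900 = 109 mb.
V ≈ 6.83 × 109^0.659 = 6.83 × 22.01 ≈ 150 kt.
150 kt falls in the Category 5 band.

5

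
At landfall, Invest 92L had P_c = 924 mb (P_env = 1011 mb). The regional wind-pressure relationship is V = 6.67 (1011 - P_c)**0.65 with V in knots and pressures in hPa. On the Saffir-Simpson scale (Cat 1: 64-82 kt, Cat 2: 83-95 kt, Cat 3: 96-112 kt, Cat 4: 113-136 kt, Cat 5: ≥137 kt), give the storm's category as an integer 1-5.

4

ΔP = 1011 − 924 = 87 mb.
V ≈ 6.67 × 87^0.65 = 6.67 × 18.23 ≈ 122 kt.
122 kt falls in the Category 4 band.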